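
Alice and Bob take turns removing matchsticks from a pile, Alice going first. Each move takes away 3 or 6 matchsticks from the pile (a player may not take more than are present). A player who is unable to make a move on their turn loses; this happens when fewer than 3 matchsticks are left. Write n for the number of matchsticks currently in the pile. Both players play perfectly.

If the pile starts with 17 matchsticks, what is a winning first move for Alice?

Remove 6, leaving 11.

Build the W/L table. Terminal = L. A non-terminal position is W if it has a move to some L; otherwise it is L.
n=0: no move → L
n=1: no move → L
n=2: no move → L
n=3: can move to 0, which is L ⇒ W
n=4: can move to 1, which is L ⇒ W
n=5: can move to 2, which is L ⇒ W
n=6: can move to 0, which is L ⇒ W
n=7: can move to 1, which is L ⇒ W
n=8: can move to 2, which is L ⇒ W
n=9: moves to 6(W), 3(W); every one is W ⇒ L
n=10: moves to 7(W), 4(W); every one is W ⇒ L
n=11: moves to 8(W), 5(W); every one is W ⇒ L
n=12: can move to 9, which is L ⇒ W
n=13: can move to 10, which is L ⇒ W
n=14: can move to 11, which is L ⇒ W
n=15: can move to 9, which is L ⇒ W
n=16: can move to 10, which is L ⇒ W
n=17: can move to 11, which is L ⇒ W
From 17, the L positions reachable in one move are: 11.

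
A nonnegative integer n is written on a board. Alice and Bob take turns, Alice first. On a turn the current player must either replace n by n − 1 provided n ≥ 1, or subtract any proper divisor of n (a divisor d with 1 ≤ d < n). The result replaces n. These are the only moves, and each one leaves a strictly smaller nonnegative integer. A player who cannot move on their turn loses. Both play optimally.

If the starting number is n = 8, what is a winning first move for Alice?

Move to 7.

Build the W/L table. Terminal = L. A non-terminal position is W if it has a move to some L; otherwise it is L.
n=0: no move → L
n=1: →0(L), so W
n=2: →1(W) only, which is W, so L
n=3: →2(L), so W
n=4: →2(L), so W
n=5: →4(W) only, which is W, so L
n=6: →5(L), so W
n=7: →6(W) only, which is W, so L
n=8: →7(L), so W
From 8, the L positions reachable in one move are: 7.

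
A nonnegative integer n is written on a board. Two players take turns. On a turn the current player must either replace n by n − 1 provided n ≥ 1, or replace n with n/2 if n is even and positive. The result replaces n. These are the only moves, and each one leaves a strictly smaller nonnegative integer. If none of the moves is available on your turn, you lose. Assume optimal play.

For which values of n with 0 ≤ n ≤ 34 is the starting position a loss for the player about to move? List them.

Build the W/L table. Terminal = L. A non-terminal position is W if it has a move to some L; otherwise it is L.
n=0: no move → L
n=1: can move to 0, which is L ⇒ W
n=2: the only move is to 1(W), a W ⇒ L
n=3: can move to 2, which is L ⇒ W
n=4: can move to 2, which is L ⇒ W
n=5: the only move is to 4(W), a W ⇒ L
n=6: can move to 5, which is L ⇒ W
n=7: the only move is to 6(W), a W ⇒ L
n=8: can move to 7, which is L ⇒ W
n=9: the only move is to 8(W), a W ⇒ L
n=10: can move to 5, which is L ⇒ W
n=11: the only move is to 10(W), a W ⇒ L
n=12: can move to 11, which is L ⇒ W
n=13: the only move is to 12(W), a W ⇒ L
n=14: can move to 7, which is L ⇒ W
n=15: the only move is to 14(W), a W ⇒ L
n=16: can move to 15, which is L ⇒ W
n=17: the only move is to 16(W), a W ⇒ L
n=18: can move to 9, which is L ⇒ W
n=19: the only move is to 18(W), a W ⇒ L
n=20: can move to 19, which is L ⇒ W
n=21: the only move is to 20(W), a W ⇒ L
n=22: can move to 11, which is L ⇒ W
n=23: the only move is to 22(W), a W ⇒ L
n=24: can move to 23, which is L ⇒ W
n=25: the only move is to 24(W), a W ⇒ L
n=26: can move to 13, which is L ⇒ W
n=27: the only move is to 26(W), a W ⇒ L
n=28: can move to 27, which is L ⇒ W
n=29: the only move is to 28(W), a W ⇒ L
n=30: can move to 15, which is L ⇒ W
n=31: the only move is to 30(W), a W ⇒ L
n=32: can move to 31, which is L ⇒ W
n=33: the only move is to 32(W), a W ⇒ L
n=34: can move to 17, which is L ⇒ W
The losing starting values of n are exactly the entries labelled L in this table (17 of them).

0, 2, 5, 7, 9, 11, 13, 15, 17, 19, 21, 23, 25, 27, 29, 31, 33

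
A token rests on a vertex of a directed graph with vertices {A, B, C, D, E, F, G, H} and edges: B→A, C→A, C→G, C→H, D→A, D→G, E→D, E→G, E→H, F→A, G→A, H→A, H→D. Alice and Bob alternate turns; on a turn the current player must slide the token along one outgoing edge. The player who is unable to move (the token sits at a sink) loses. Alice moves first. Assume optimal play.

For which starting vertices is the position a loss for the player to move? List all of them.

Work bottom-up. With no move the player to move loses. Otherwise the position is W if at least one move leads to an L position for the opponent, and L if every move leads to a W.
Every edge goes from a vertex to one that appears earlier in the order A, G, D, H, E, C, F, B, so processing vertices in that order labels each vertex after all of its successors.
A: no outgoing edge → L
G: reaches L-position A → W
D: reaches L-position A → W
H: reaches L-position A → W
E: only reaches H(W), D(W), G(W), all W → L
C: reaches L-position A → W
F: reaches L-position A → W
B: reaches L-position A → W
The losing starting vertices are exactly the entries labelled L in this table (2 of them).

A, E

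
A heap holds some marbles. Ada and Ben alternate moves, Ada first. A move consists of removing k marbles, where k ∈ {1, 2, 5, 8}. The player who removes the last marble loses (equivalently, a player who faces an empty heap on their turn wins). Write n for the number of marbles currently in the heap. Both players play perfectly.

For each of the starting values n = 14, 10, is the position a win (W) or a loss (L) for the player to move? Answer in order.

Build the W/L table. Terminal = W. A non-terminal position is W if it has a move to some L; otherwise it is L.
n=0: no move; the opponent has just taken the last marble and therefore loses → W
n=1: →0(W) only, which is W, so L
n=2: →1(L), so W
n=3: →1(L), so W
n=4: →3(W), 2(W) — all W, so L
n=5: →4(L), so W
n=6: →4(L), so W
n=7: →6(W), 5(W), 2(W) — all W, so L
n=8: →7(L), so W
n=9: →7(L), so W
n=10: →9(W), 8(W), 5(W), 2(W) — all W, so L
n=11: →10(L), so W
n=12: →10(L), so W
n=13: →12(W), 11(W), 8(W), 5(W) — all W, so L
n=14: →13(L), so W

14: W, 10: L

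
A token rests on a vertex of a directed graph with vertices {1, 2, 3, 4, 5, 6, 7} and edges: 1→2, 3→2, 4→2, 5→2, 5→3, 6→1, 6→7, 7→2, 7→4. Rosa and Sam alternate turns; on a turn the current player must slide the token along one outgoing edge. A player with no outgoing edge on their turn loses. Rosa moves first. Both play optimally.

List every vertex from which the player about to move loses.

2, 6

Classify positions by backward induction: terminal positions (no move available) are L. From any other position, the mover wins iff some move reaches an L.
Every edge goes from a vertex to one that appears earlier in the order 2, 3, 5, 4, 7, 1, 6, so processing vertices in that order labels each vertex after all of its successors.
2: no outgoing edge → L
3: reaches L-position 2 → W
5: reaches L-position 2 → W
4: reaches L-position 2 → W
7: reaches L-position 2 → W
1: reaches L-position 2 → W
6: only reaches 1(W), 7(W), all W → L
Reading off the rows marked L gives the requested list; there are 2 such vertices.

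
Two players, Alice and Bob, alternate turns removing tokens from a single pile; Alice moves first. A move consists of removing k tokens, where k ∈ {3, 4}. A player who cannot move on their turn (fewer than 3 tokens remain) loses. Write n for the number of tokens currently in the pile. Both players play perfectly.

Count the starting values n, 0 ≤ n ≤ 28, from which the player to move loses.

Classify positions by backward induction: terminal positions (no move available) are L. From any other position, the mover wins iff some move reaches an L.
n=0: no move → L
n=1: no move → L
n=2: no move → L
n=3: reaches L-position 0 → W
n=4: reaches L-position 1 → W
n=5: reaches L-position 2 → W
n=6: reaches L-position 2 → W
n=7: only reaches 4(W), 3(W), all W → L
n=8: only reaches 5(W), 4(W), all W → L
n=9: only reaches 6(W), 5(W), all W → L
n=10: reaches L-position 7 → W
n=11: reaches L-position 8 → W
n=12: reaches L-position 9 → W
n=13: reaches L-position 9 → W
n=14: only reaches 11(W), 10(W), all W → L
n=15: only reaches 12(W), 11(W), all W → L
n=16: only reaches 13(W), 12(W), all W → L
n=17: reaches L-position 14 → W
n=18: reaches L-position 15 → W
n=19: reaches L-position 16 → W
n=20: reaches L-position 16 → W
n=21: only reaches 18(W), 17(W), all W → L
n=22: only reaches 19(W), 18(W), all W → L
n=23: only reaches 20(W), 19(W), all W → L
n=24: reaches L-position 21 → W
n=25: reaches L-position 22 → W
n=26: reaches L-position 23 → W
n=27: reaches L-position 23 → W
n=28: only reaches 25(W), 24(W), all W → L
L entries with 0 ≤ n ≤ 28: n = 0, 1, 2, 7, 8, 9, 14, 15, 16, 21, 22, 23, 28; that makes 13.

13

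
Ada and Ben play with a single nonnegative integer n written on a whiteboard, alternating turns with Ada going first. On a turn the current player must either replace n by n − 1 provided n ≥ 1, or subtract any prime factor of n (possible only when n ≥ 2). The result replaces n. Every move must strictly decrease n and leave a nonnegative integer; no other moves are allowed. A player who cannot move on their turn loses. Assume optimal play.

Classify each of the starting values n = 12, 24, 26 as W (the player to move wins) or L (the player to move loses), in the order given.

Label each position W (a win for the player to move) or L (a loss). A position with no legal move is L; any other position is W exactly when some move reaches an L, and L when every move reaches a W.
n=0: no move → L
n=1: W (go to 0, an L position)
n=2: W (go to 0, an L position)
n=3: W (go to 0, an L position)
n=4: L (options 2(W), 3(W) are all W)
n=5: W (go to 0, an L position)
n=6: W (go to 4, an L position)
n=7: W (go to 0, an L position)
n=8: L (options 6(W), 7(W) are all W)
n=9: W (go to 8, an L position)
n=10: W (go to 8, an L position)
n=11: W (go to 0, an L position)
n=12: L (options 9(W), 10(W), 11(W) are all W)
n=13: W (go to 0, an L position)
n=14: W (go to 12, an L position)
n=15: W (go to 12, an L position)
n=16: L (options 14(W), 15(W) are all W)
n=17: W (go to 0, an L position)
n=18: W (go to 16, an L position)
n=19: W (go to 0, an L position)
n=20: L (options 15(W), 18(W), 19(W) are all W)
n=21: W (go to 20, an L position)
n=22: W (go to 20, an L position)
n=23: W (go to 0, an L position)
n=24: L (options 21(W), 22(W), 23(W) are all W)
n=25: W (go to 20, an L position)
n=26: W (go to 24, an L position)

12: L, 24: L, 26: W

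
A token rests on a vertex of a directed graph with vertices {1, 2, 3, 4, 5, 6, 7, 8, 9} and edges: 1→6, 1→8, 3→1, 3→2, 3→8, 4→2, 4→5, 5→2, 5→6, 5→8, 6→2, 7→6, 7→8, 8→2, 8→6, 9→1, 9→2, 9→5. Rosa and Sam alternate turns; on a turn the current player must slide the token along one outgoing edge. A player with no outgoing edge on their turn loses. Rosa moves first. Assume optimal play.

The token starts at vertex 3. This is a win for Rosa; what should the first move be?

Move to 1.

Work bottom-up. With no move the player to move loses. Otherwise the position is W if at least one move leads to an L position for the opponent, and L if every move leads to a W.
Every edge goes from a vertex to one that appears earlier in the order 2, 6, 8, 5, 1, 3, 7, 9, 4, so processing vertices in that order labels each vertex after all of its successors.
2: no outgoing edge → L
6: W (go to 2, an L position)
8: W (go to 2, an L position)
5: W (go to 2, an L position)
1: L (options 8(W), 6(W) are all W)
3: W (go to 1, an L position)
7: L (options 8(W), 6(W) are all W)
9: W (go to 1, an L position)
4: W (go to 2, an L position)
From 3, the L positions reachable in one move are: 1, 2. Any move reaching one of these is winning.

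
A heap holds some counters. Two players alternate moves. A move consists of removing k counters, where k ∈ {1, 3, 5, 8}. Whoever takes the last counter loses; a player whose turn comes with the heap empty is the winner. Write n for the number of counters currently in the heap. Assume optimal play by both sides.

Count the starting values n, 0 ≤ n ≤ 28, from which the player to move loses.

Positions with no move are W. A position that does have a move is losing for the player to move precisely when every available move leads to a winning position for the opponent. Fill in the labels:
n=0: no move; the opponent has just taken the last counter and therefore loses → W
n=1: →0(W) only, which is W, so L
n=2: →1(L), so W
n=3: →2(W), 0(W) — all W, so L
n=4: →3(L), so W
n=5: →4(W), 2(W), 0(W) — all W, so L
n=6: →5(L), so W
n=7: →6(W), 4(W), 2(W) — all W, so L
n=8: →7(L), so W
n=9: →1(L), so W
n=10: →7(L), so W
n=11: →3(L), so W
n=12: →7(L), so W
n=13: →5(L), so W
n=14: →13(W), 11(W), 9(W), 6(W) — all W, so L
n=15: →14(L), so W
n=16: →15(W), 13(W), 11(W), 8(W) — all W, so L
n=17: →16(L), so W
n=18: →17(W), 15(W), 13(W), 10(W) — all W, so L
n=19: →18(L), so W
n=20: →19(W), 17(W), 15(W), 12(W) — all W, so L
n=21: →20(L), so W
n=22: →14(L), so W
n=23: →20(L), so W
n=24: →16(L), so W
n=25: →20(L), so W
n=26: →18(L), so W
n=27: →26(W), 24(W), 22(W), 19(W) — all W, so L
n=28: →27(L), so W
L entries with 0 ≤ n ≤ 28: n = 1, 3, 5, 7, 14, 16, 18, 20, 27; that makes 9.

9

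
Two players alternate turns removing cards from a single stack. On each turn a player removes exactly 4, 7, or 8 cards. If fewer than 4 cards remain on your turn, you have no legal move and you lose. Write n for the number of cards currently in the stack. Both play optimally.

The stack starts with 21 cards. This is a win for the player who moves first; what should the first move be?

Label each position W (a win for the player to move) or L (a loss). A position with no legal move is L; any other position is W exactly when some move reaches an L, and L when every move reaches a W.
n=0: no move → L
n=1: no move → L
n=2: no move → L
n=3: no move → L
n=4: W (go to 0, an L position)
n=5: W (go to 1, an L position)
n=6: W (go to 2, an L position)
n=7: W (go to 3, an L position)
n=8: W (go to 1, an L position)
n=9: W (go to 2, an L position)
n=10: W (go to 3, an L position)
n=11: W (go to 3, an L position)
n=12: L (options 8(W), 5(W), 4(W) are all W)
n=13: L (options 9(W), 6(W), 5(W) are all W)
n=14: L (options 10(W), 7(W), 6(W) are all W)
n=15: L (options 11(W), 8(W), 7(W) are all W)
n=16: W (go to 12, an L position)
n=17: W (go to 13, an L position)
n=18: W (go to 14, an L position)
n=19: W (go to 15, an L position)
n=20: W (go to 13, an L position)
n=21: W (go to 14, an L position)
From 21, the L positions reachable in one move are: 14, 13. Any move reaching one of these is winning.

Remove 7, leaving 14.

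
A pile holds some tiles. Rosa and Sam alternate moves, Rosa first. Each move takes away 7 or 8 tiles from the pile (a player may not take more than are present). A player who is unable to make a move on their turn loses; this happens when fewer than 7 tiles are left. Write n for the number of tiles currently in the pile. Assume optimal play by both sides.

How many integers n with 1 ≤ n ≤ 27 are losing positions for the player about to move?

Positions with no move are L. A position that does have a move is losing for the player to move precisely when every available move leads to a winning position for the opponent. Fill in the labels:
n=0: no move → L
n=1: no move → L
n=2: no move → L
n=3: no move → L
n=4: no move → L
n=5: no move → L
n=6: no move → L
n=7: W (go to 0, an L position)
n=8: W (go to 1, an L position)
n=9: W (go to 2, an L position)
n=10: W (go to 3, an L position)
n=11: W (go to 4, an L position)
n=12: W (go to 5, an L position)
n=13: W (go to 6, an L position)
n=14: W (go to 6, an L position)
n=15: L (options 8(W), 7(W) are all W)
n=16: L (options 9(W), 8(W) are all W)
n=17: L (options 10(W), 9(W) are all W)
n=18: L (options 11(W), 10(W) are all W)
n=19: L (options 12(W), 11(W) are all W)
n=20: L (options 13(W), 12(W) are all W)
n=21: L (options 14(W), 13(W) are all W)
n=22: W (go to 15, an L position)
n=23: W (go to 16, an L position)
n=24: W (go to 17, an L position)
n=25: W (go to 18, an L position)
n=26: W (go to 19, an L position)
n=27: W (go to 20, an L position)
L entries with 1 ≤ n ≤ 27 (n=0 is outside the asked range and is not counted): n = 1, 2, 3, 4, 5, 6, 15, 16, 17, 18, 19, 20, 21; that makes 13.

13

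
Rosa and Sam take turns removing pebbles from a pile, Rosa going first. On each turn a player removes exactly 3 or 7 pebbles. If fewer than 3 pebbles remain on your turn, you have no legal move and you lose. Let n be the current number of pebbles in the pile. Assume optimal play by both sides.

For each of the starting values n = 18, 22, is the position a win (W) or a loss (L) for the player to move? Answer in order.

18: W, 22: L

Label each position W (a win for the player to move) or L (a loss). A position with no legal move is L; any other position is W exactly when some move reaches an L, and L when every move reaches a W.
n=0: no move → L
n=1: no move → L
n=2: no move → L
n=3: →0(L), so W
n=4: →1(L), so W
n=5: →2(L), so W
n=6: →3(W) only, which is W, so L
n=7: →0(L), so W
n=8: →1(L), so W
n=9: →6(L), so W
n=10: →7(W), 3(W) — all W, so L
n=11: →8(W), 4(W) — all W, so L
n=12: →9(W), 5(W) — all W, so L
n=13: →10(L), so W
n=14: →11(L), so W
n=15: →12(L), so W
n=16: →13(W), 9(W) — all W, so L
n=17: →10(L), so W
n=18: →11(L), so W
n=19: →16(L), so W
n=20: →17(W), 13(W) — all W, so L
n=21: →18(W), 14(W) — all W, so L
n=22: →19(W), 15(W) — all W, so L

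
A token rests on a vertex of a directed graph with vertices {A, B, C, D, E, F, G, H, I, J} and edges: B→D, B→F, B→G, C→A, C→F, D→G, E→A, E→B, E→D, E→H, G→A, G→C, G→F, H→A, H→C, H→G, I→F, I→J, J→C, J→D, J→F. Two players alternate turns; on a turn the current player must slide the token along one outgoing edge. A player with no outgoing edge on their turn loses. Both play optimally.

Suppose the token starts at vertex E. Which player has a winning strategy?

Classify positions by backward induction: terminal positions (no move available) are L. From any other position, the mover wins iff some move reaches an L.
Every edge goes from a vertex to one that appears earlier in the order F, A, C, G, H, D, J, B, E, I, so processing vertices in that order labels each vertex after all of its successors.
F: no outgoing edge → L
A: no outgoing edge → L
C: reaches L-position A → W
G: reaches L-position A → W
H: reaches L-position A → W
D: only reaches G(W), which is W → L
J: reaches L-position D → W
B: reaches L-position D → W
E: reaches L-position D → W
I: reaches L-position F → W
The starting position E is W: the player to move should move to D, handing over an L position.

The first player wins.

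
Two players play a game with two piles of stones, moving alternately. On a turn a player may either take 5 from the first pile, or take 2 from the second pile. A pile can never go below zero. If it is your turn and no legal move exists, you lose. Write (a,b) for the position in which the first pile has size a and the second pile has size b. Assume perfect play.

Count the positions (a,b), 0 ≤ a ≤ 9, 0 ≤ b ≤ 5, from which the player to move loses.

Build the W/L table. Terminal = L. A non-terminal position is W if it has a move to some L; otherwise it is L.
Every move lowers a or b (never raises either), so fill the grid row by row in increasing a, and left to right within a row: each cell's successors are then already labelled.
      b=0  b=1  b=2  b=3  b=4  b=5
a=0:    L    L    W    W    L    L
a=1:    L    L    W    W    L    L
a=2:    L    L    W    W    L    L
a=3:    L    L    W    W    L    L
a=4:    L    L    W    W    L    L
a=5:    W    W    L    L    W    W
a=6:    W    W    L    L    W    W
a=7:    W    W    L    L    W    W
a=8:    W    W    L    L    W    W
a=9:    W    W    L    L    W    W
Cells with no legal move (terminal, hence L): (0,0), (0,1), (1,0), (1,1), (2,0), (2,1), (3,0), (3,1), (4,0), (4,1).
The remaining L cells, each justified by listing all of its moves:
(0,4): →(0,2)(W) only, which is W, so L
(0,5): →(0,3)(W) only, which is W, so L
(1,4): →(1,2)(W) only, which is W, so L
(1,5): →(1,3)(W) only, which is W, so L
(2,4): →(2,2)(W) only, which is W, so L
(2,5): →(2,3)(W) only, which is W, so L
(3,4): →(3,2)(W) only, which is W, so L
(3,5): →(3,3)(W) only, which is W, so L
(4,4): →(4,2)(W) only, which is W, so L
(4,5): →(4,3)(W) only, which is W, so L
(5,2): →(0,2)(W), (5,0)(W) — all W, so L
(5,3): →(0,3)(W), (5,1)(W) — all W, so L
(6,2): →(1,2)(W), (6,0)(W) — all W, so L
(6,3): →(1,3)(W), (6,1)(W) — all W, so L
(7,2): →(2,2)(W), (7,0)(W) — all W, so L
(7,3): →(2,3)(W), (7,1)(W) — all W, so L
(8,2): →(3,2)(W), (8,0)(W) — all W, so L
(8,3): →(3,3)(W), (8,1)(W) — all W, so L
(9,2): →(4,2)(W), (9,0)(W) — all W, so L
(9,3): →(4,3)(W), (9,1)(W) — all W, so L
Every other cell has at least one move into one of the L cells above, so it is W.
L cells per row: a=0: 4, a=1: 4, a=2: 4, a=3: 4, a=4: 4, a=5: 2, a=6: 2, a=7: 2, a=8: 2, a=9: 2; total 30.

30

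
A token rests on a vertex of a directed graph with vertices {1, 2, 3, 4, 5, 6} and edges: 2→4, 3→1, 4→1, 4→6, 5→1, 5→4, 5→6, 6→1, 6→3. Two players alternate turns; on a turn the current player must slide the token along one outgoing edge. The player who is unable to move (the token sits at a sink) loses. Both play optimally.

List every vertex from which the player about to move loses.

1, 2

Classify positions by backward induction: terminal positions (no move available) are L. From any other position, the mover wins iff some move reaches an L.
Every edge goes from a vertex to one that appears earlier in the order 1, 3, 6, 4, 5, 2, so processing vertices in that order labels each vertex after all of its successors.
1: no outgoing edge → L
3: →1(L), so W
6: →1(L), so W
4: →1(L), so W
5: →1(L), so W
2: →4(W) only, which is W, so L
The losing starting vertices are exactly the entries labelled L in this table (2 of them).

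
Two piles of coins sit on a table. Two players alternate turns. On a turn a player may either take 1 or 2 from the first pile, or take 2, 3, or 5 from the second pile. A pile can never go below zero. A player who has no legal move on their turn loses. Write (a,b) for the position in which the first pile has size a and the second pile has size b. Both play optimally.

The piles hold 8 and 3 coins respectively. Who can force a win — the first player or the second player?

Build the W/L table. Terminal = L. A non-terminal position is W if it has a move to some L; otherwise it is L.
No move ever increases a pile, so every position that can arise here has a ≤ 8 and b ≤ 3; it is enough to label the cells with 0 ≤ a ≤ 8 and 0 ≤ b ≤ 3.
Every move lowers a or b (never raises either), so fill the grid row by row in increasing a, and left to right within a row: each cell's successors are then already labelled.
      b=0  b=1  b=2  b=3
a=0:    L    L    W    W
a=1:    W    W    L    L
a=2:    W    W    W    W
a=3:    L    L    W    W
a=4:    W    W    L    L
a=5:    W    W    W    W
a=6:    L    L    W    W
a=7:    W    W    L    L
a=8:    W    W    W    W
Cells with no legal move (terminal, hence L): (0,0), (0,1).
The remaining L cells, each justified by listing all of its moves:
(1,2): moves to (0,2)(W), (1,0)(W); every one is W ⇒ L
(1,3): moves to (0,3)(W), (1,1)(W), (1,0)(W); every one is W ⇒ L
(3,0): moves to (2,0)(W), (1,0)(W); every one is W ⇒ L
(3,1): moves to (2,1)(W), (1,1)(W); every one is W ⇒ L
(4,2): moves to (3,2)(W), (2,2)(W), (4,0)(W); every one is W ⇒ L
(4,3): moves to (3,3)(W), (2,3)(W), (4,1)(W), (4,0)(W); every one is W ⇒ L
(6,0): moves to (5,0)(W), (4,0)(W); every one is W ⇒ L
(6,1): moves to (5,1)(W), (4,1)(W); every one is W ⇒ L
(7,2): moves to (6,2)(W), (5,2)(W), (7,0)(W); every one is W ⇒ L
(7,3): moves to (6,3)(W), (5,3)(W), (7,1)(W), (7,0)(W); every one is W ⇒ L
Every other cell has at least one move into one of the L cells above, so it is W.
The starting position (8,3) is W: the player to move should move to (7,3), handing over an L position.

The first player wins.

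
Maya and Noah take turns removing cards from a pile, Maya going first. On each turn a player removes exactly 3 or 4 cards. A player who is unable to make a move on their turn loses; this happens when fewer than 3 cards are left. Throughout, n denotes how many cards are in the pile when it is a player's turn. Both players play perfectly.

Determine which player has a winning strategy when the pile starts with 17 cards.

Maya wins.

Positions with no move are L. A position that does have a move is losing for the player to move precisely when every available move leads to a winning position for the opponent. Fill in the labels:
n=0: no move → L
n=1: no move → L
n=2: no move → L
n=3: →0(L), so W
n=4: →1(L), so W
n=5: →2(L), so W
n=6: →2(L), so W
n=7: →4(W), 3(W) — all W, so L
n=8: →5(W), 4(W) — all W, so L
n=9: →6(W), 5(W) — all W, so L
n=10: →7(L), so W
n=11: →8(L), so W
n=12: →9(L), so W
n=13: →9(L), so W
n=14: →11(W), 10(W) — all W, so L
n=15: →12(W), 11(W) — all W, so L
n=16: →13(W), 12(W) — all W, so L
n=17: →14(L), so W
From 17 Maya can remove 3, leaving 14, reaching an L position.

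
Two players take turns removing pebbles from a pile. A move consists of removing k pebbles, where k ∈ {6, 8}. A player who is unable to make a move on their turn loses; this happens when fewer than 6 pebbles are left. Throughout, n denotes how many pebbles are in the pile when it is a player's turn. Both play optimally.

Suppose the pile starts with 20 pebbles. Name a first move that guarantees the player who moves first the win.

Remove 6, leaving 14.

Work bottom-up. With no move the player to move loses. Otherwise the position is W if at least one move leads to an L position for the opponent, and L if every move leads to a W.
n=0: no move → L
n=1: no move → L
n=2: no move → L
n=3: no move → L
n=4: no move → L
n=5: no move → L
n=6: can move to 0, which is L ⇒ W
n=7: can move to 1, which is L ⇒ W
n=8: can move to 2, which is L ⇒ W
n=9: can move to 3, which is L ⇒ W
n=10: can move to 4, which is L ⇒ W
n=11: can move to 5, which is L ⇒ W
n=12: can move to 4, which is L ⇒ W
n=13: can move to 5, which is L ⇒ W
n=14: moves to 8(W), 6(W); every one is W ⇒ L
n=15: moves to 9(W), 7(W); every one is W ⇒ L
n=16: moves to 10(W), 8(W); every one is W ⇒ L
n=17: moves to 11(W), 9(W); every one is W ⇒ L
n=18: moves to 12(W), 10(W); every one is W ⇒ L
n=19: moves to 13(W), 11(W); every one is W ⇒ L
n=20: can move to 14, which is L ⇒ W
From 20, the L positions reachable in one move are: 14.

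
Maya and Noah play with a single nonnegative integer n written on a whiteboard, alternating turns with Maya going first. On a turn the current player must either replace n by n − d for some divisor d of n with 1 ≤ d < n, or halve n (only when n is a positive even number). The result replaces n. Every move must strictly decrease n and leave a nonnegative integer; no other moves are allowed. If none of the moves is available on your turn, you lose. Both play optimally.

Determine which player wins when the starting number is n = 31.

Noah wins.

Compute win/loss labels from the base case upward. A position with no move is L. Any other position is W if it can reach an L in one move, else L.
n=0: no move → L
n=1: no move → L
n=2: can move to 1, which is L ⇒ W
n=3: the only move is to 2(W), a W ⇒ L
n=4: can move to 3, which is L ⇒ W
n=5: the only move is to 4(W), a W ⇒ L
n=6: can move to 3, which is L ⇒ W
n=7: the only move is to 6(W), a W ⇒ L
n=8: can move to 7, which is L ⇒ W
n=9: moves to 6(W), 8(W); every one is W ⇒ L
n=10: can move to 5, which is L ⇒ W
n=11: the only move is to 10(W), a W ⇒ L
n=12: can move to 9, which is L ⇒ W
n=13: the only move is to 12(W), a W ⇒ L
n=14: can move to 7, which is L ⇒ W
n=15: moves to 10(W), 12(W), 14(W); every one is W ⇒ L
n=16: can move to 15, which is L ⇒ W
n=17: the only move is to 16(W), a W ⇒ L
n=18: can move to 9, which is L ⇒ W
n=19: the only move is to 18(W), a W ⇒ L
n=20: can move to 15, which is L ⇒ W
n=21: moves to 14(W), 18(W), 20(W); every one is W ⇒ L
n=22: can move to 11, which is L ⇒ W
n=23: the only move is to 22(W), a W ⇒ L
n=24: can move to 21, which is L ⇒ W
n=25: moves to 20(W), 24(W); every one is W ⇒ L
n=26: can move to 13, which is L ⇒ W
n=27: moves to 18(W), 24(W), 26(W); every one is W ⇒ L
n=28: can move to 21, which is L ⇒ W
n=29: the only move is to 28(W), a W ⇒ L
n=30: can move to 15, which is L ⇒ W
n=31: the only move is to 30(W), a W ⇒ L
The starting position 31 is L: whatever Maya does, the opponent receives a W position.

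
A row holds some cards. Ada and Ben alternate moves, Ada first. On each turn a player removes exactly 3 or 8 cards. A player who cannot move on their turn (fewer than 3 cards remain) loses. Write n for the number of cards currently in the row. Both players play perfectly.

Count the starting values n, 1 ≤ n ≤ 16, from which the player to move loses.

7

Classify positions by backward induction: terminal positions (no move available) are L. From any other position, the mover wins iff some move reaches an L.
n=0: no move → L
n=1: no move → L
n=2: no move → L
n=3: →0(L), so W
n=4: →1(L), so W
n=5: →2(L), so W
n=6: →3(W) only, which is W, so L
n=7: →4(W) only, which is W, so L
n=8: →0(L), so W
n=9: →6(L), so W
n=10: →7(L), so W
n=11: →8(W), 3(W) — all W, so L
n=12: →9(W), 4(W) — all W, so L
n=13: →10(W), 5(W) — all W, so L
n=14: →11(L), so W
n=15: →12(L), so W
n=16: →13(L), so W
L entries with 1 ≤ n ≤ 16 (n=0 is outside the asked range and is not counted): n = 1, 2, 6, 7, 11, 12, 13; that makes 7.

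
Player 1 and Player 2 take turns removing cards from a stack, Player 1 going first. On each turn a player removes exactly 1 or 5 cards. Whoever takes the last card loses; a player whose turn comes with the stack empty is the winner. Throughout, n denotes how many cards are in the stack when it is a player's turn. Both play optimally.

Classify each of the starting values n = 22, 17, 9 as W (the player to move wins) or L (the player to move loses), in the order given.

Build the W/L table. Terminal = W. A non-terminal position is W if it has a move to some L; otherwise it is L.
n=0: no move; the opponent has just taken the last card and therefore loses → W
n=1: →0(W) only, which is W, so L
n=2: →1(L), so W
n=3: →2(W) only, which is W, so L
n=4: →3(L), so W
n=5: →4(W), 0(W) — all W, so L
n=6: →5(L), so W
n=7: →6(W), 2(W) — all W, so L
n=8: →7(L), so W
n=9: →8(W), 4(W) — all W, so L
n=10: →9(L), so W
n=11: →10(W), 6(W) — all W, so L
n=12: →11(L), so W
n=13: →12(W), 8(W) — all W, so L
n=14: →13(L), so W
n=15: →14(W), 10(W) — all W, so L
n=16: →15(L), so W
n=17: →16(W), 12(W) — all W, so L
n=18: →17(L), so W
n=19: →18(W), 14(W) — all W, so L
n=20: →19(L), so W
n=21: →20(W), 16(W) — all W, so L
n=22: →21(L), so W

22: W, 17: L, 9: L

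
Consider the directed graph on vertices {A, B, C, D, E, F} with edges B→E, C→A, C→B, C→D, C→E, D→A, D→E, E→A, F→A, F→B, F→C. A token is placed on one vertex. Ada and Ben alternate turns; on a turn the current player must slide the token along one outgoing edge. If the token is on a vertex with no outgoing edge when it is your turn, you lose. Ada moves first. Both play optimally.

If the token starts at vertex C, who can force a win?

Ada wins.

Label each position W (a win for the player to move) or L (a loss). A position with no legal move is L; any other position is W exactly when some move reaches an L, and L when every move reaches a W.
Every edge goes from a vertex to one that appears earlier in the order A, E, B, D, C, F, so processing vertices in that order labels each vertex after all of its successors.
A: no outgoing edge → L
E: W (go to A, an L position)
B: L (sole option E(W) is W)
D: W (go to A, an L position)
C: W (go to B, an L position)
F: W (go to B, an L position)
From C Ada can move to B, reaching an L position.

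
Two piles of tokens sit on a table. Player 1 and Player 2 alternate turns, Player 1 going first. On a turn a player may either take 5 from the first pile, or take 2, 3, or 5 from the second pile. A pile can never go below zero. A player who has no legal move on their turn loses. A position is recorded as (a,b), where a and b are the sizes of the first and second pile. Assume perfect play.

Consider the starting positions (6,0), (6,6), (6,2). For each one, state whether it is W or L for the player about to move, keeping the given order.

(6,0): W, (6,6): W, (6,2): L

Build the W/L table. Terminal = L. A non-terminal position is W if it has a move to some L; otherwise it is L.
No move ever increases a pile, so every position that can arise here has a ≤ 6 and b ≤ 6; it is enough to label the cells with 0 ≤ a ≤ 6 and 0 ≤ b ≤ 6.
Every move lowers a or b (never raises either), so fill the grid row by row in increasing a, and left to right within a row: each cell's successors are then already labelled.
      b=0  b=1  b=2  b=3  b=4  b=5  b=6
a=0:    L    L    W    W    W    W    W
a=1:    L    L    W    W    W    W    W
a=2:    L    L    W    W    W    W    W
a=3:    L    L    W    W    W    W    W
a=4:    L    L    W    W    W    W    W
a=5:    W    W    L    L    W    W    W
a=6:    W    W    L    L    W    W    W
Cells with no legal move (terminal, hence L): (0,0), (0,1), (1,0), (1,1), (2,0), (2,1), (3,0), (3,1), (4,0), (4,1).
The remaining L cells, each justified by listing all of its moves:
(5,2): moves to (0,2)(W), (5,0)(W); every one is W ⇒ L
(5,3): moves to (0,3)(W), (5,1)(W), (5,0)(W); every one is W ⇒ L
(6,2): moves to (1,2)(W), (6,0)(W); every one is W ⇒ L
(6,3): moves to (1,3)(W), (6,1)(W), (6,0)(W); every one is W ⇒ L
Every other cell has at least one move into one of the L cells above, so it is W.
(6,0): the move to (1,0) reaches an L cell, so W
(6,6): the move to (6,3) reaches an L cell, so W
(6,2): one of the L cells justified above, so L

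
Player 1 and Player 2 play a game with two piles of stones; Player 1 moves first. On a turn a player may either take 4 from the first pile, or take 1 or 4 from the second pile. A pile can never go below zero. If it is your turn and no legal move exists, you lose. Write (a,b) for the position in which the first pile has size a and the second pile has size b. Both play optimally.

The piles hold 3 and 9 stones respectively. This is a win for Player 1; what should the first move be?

Move to (3,5).

Positions with no move are L. A position that does have a move is losing for the player to move precisely when every available move leads to a winning position for the opponent. Fill in the labels:
No move ever increases a pile, so every position that can arise here has a ≤ 3 and b ≤ 9; it is enough to label the cells with 0 ≤ a ≤ 3 and 0 ≤ b ≤ 9.
Every move lowers a or b (never raises either), so fill the grid row by row in increasing a, and left to right within a row: each cell's successors are then already labelled.
      b=0  b=1  b=2  b=3  b=4  b=5  b=6  b=7  b=8  b=9
a=0:    L    W    L    W    W    L    W    L    W    W
a=1:    L    W    L    W    W    L    W    L    W    W
a=2:    L    W    L    W    W    L    W    L    W    W
a=3:    L    W    L    W    W    L    W    L    W    W
Cells with no legal move (terminal, hence L): (0,0), (1,0), (2,0), (3,0).
The remaining L cells, each justified by listing all of its moves:
(0,2): →(0,1)(W) only, which is W, so L
(0,5): →(0,4)(W), (0,1)(W) — all W, so L
(0,7): →(0,6)(W), (0,3)(W) — all W, so L
(1,2): →(1,1)(W) only, which is W, so L
(1,5): →(1,4)(W), (1,1)(W) — all W, so L
(1,7): →(1,6)(W), (1,3)(W) — all W, so L
(2,2): →(2,1)(W) only, which is W, so L
(2,5): →(2,4)(W), (2,1)(W) — all W, so L
(2,7): →(2,6)(W), (2,3)(W) — all W, so L
(3,2): →(3,1)(W) only, which is W, so L
(3,5): →(3,4)(W), (3,1)(W) — all W, so L
(3,7): →(3,6)(W), (3,3)(W) — all W, so L
Every other cell has at least one move into one of the L cells above, so it is W.
From (3,9), the L positions reachable in one move are: (3,5).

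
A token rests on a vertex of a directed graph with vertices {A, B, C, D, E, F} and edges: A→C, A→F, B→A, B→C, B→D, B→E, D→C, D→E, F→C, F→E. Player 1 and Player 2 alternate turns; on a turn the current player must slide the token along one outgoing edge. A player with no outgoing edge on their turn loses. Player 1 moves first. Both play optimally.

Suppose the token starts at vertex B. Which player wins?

Player 1 wins.

Use the standard recursion: the mover loses at a terminal position; elsewhere, the mover wins exactly when some move hands the opponent an L position.
Every edge goes from a vertex to one that appears earlier in the order E, C, D, F, A, B, so processing vertices in that order labels each vertex after all of its successors.
E: no outgoing edge → L
C: no outgoing edge → L
D: can move to C, which is L ⇒ W
F: can move to C, which is L ⇒ W
A: can move to C, which is L ⇒ W
B: can move to C, which is L ⇒ W
The starting position B is W: Player 1 should move to C, handing over an L position.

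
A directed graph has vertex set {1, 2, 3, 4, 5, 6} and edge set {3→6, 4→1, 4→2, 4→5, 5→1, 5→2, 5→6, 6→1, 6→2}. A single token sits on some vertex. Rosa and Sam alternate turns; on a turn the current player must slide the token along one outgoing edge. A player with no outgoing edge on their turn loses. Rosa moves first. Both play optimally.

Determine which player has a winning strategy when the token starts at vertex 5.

Rosa wins.

Build the W/L table. Terminal = L. A non-terminal position is W if it has a move to some L; otherwise it is L.
Every edge goes from a vertex to one that appears earlier in the order 2, 1, 6, 5, 4, 3, so processing vertices in that order labels each vertex after all of its successors.
2: no outgoing edge → L
1: no outgoing edge → L
6: can move to 1, which is L ⇒ W
5: can move to 1, which is L ⇒ W
4: can move to 1, which is L ⇒ W
3: the only move is to 6(W), a W ⇒ L
From 5 Rosa can move to 1, reaching an L position.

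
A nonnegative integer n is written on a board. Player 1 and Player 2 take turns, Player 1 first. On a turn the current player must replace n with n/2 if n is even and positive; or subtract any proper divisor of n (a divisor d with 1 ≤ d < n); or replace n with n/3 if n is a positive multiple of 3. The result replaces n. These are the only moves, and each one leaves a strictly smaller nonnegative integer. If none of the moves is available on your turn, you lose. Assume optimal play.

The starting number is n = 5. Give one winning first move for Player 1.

Move to 4.

Build the W/L table. Terminal = L. A non-terminal position is W if it has a move to some L; otherwise it is L.
n=0: no move → L
n=1: no move → L
n=2: W (go to 1, an L position)
n=3: W (go to 1, an L position)
n=4: L (options 2(W), 3(W) are all W)
n=5: W (go to 4, an L position)
From 5, the L positions reachable in one move are: 4.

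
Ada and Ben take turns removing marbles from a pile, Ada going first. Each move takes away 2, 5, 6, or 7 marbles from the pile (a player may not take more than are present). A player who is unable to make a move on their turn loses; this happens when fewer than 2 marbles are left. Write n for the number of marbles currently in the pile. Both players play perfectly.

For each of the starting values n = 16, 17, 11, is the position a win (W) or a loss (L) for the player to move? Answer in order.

Work bottom-up. With no move the player to move loses. Otherwise the position is W if at least one move leads to an L position for the opponent, and L if every move leads to a W.
n=0: no move → L
n=1: no move → L
n=2: can move to 0, which is L ⇒ W
n=3: can move to 1, which is L ⇒ W
n=4: the only move is to 2(W), a W ⇒ L
n=5: can move to 0, which is L ⇒ W
n=6: can move to 4, which is L ⇒ W
n=7: can move to 1, which is L ⇒ W
n=8: can move to 1, which is L ⇒ W
n=9: can move to 4, which is L ⇒ W
n=10: can move to 4, which is L ⇒ W
n=11: can move to 4, which is L ⇒ W
n=12: moves to 10(W), 7(W), 6(W), 5(W); every one is W ⇒ L
n=13: moves to 11(W), 8(W), 7(W), 6(W); every one is W ⇒ L
n=14: can move to 12, which is L ⇒ W
n=15: can move to 13, which is L ⇒ W
n=16: moves to 14(W), 11(W), 10(W), 9(W); every one is W ⇒ L
n=17: can move to 12, which is L ⇒ W

16: L, 17: W, 11: W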